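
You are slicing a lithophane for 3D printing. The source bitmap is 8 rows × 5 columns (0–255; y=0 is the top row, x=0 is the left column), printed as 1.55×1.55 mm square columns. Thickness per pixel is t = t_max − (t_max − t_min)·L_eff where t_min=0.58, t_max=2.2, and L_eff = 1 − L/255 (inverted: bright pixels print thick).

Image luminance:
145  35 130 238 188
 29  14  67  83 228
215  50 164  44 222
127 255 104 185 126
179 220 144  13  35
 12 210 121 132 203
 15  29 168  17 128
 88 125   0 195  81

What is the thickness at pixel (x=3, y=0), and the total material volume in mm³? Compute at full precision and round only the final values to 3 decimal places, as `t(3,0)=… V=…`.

span = t_max - t_min = 2.2 - 0.58 = 1.620
L(3,0) = 238, L_eff = 1 - 238/255 = 0.066667 (inverted)
t(3,0) = 2.2 - 1.620·0.066667 = 2.092
Σt over all 8·5 pixels = 113614/2125 ≈ 53.4654118
V = pitch²·Σt = 1.55²·113614/2125 = 128.451

t(3,0)=2.092 V=128.451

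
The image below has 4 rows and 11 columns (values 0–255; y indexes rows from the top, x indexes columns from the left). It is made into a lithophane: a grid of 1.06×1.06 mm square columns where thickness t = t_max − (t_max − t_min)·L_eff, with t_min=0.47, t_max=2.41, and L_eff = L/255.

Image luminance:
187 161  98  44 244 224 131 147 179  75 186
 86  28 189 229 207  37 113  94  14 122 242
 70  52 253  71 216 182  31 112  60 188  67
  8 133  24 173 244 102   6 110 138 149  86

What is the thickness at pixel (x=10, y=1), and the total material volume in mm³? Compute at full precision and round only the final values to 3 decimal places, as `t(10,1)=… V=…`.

t(10,1)=0.569 V=72.029

span = t_max - t_min = 2.41 - 0.47 = 1.940
L(10,1) = 242, L_eff = 242/255 = 0.949020
t(10,1) = 2.41 - 1.940·0.949020 = 0.569
Σt over all 4·11 pixels = 408673/6375 ≈ 64.1055686
V = pitch²·Σt = 1.06²·408673/6375 = 72.029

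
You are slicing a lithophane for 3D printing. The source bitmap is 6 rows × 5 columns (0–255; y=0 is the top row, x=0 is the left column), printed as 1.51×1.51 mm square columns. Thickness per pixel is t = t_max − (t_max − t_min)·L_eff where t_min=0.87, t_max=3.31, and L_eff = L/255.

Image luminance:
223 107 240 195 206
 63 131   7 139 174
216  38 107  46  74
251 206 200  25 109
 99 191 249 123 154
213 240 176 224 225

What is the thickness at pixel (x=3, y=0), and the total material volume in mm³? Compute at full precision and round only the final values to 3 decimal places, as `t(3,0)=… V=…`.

t(3,0)=1.444 V=124.941

span = t_max - t_min = 3.31 - 0.87 = 2.440
L(3,0) = 195, L_eff = 195/255 = 0.764706
t(3,0) = 3.31 - 2.440·0.764706 = 1.444
Σt over all 6·5 pixels = 698653/12750 ≈ 54.7963137
V = pitch²·Σt = 1.51²·698653/12750 = 124.941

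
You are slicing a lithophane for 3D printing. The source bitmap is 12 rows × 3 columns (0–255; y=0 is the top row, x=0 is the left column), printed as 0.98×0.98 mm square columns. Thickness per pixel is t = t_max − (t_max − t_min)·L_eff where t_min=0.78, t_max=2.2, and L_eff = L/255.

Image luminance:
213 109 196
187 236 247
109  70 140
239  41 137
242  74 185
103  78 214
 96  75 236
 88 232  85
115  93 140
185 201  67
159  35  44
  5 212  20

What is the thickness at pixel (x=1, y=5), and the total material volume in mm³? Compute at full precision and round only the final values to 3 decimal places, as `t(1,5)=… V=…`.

span = t_max - t_min = 2.2 - 0.78 = 1.420
L(1,5) = 78, L_eff = 78/255 = 0.305882
t(1,5) = 2.2 - 1.420·0.305882 = 1.766
Σt over all 12·3 pixels = 110222/2125 ≈ 51.8691765
V = pitch²·Σt = 0.98²·110222/2125 = 49.815

t(1,5)=1.766 V=49.815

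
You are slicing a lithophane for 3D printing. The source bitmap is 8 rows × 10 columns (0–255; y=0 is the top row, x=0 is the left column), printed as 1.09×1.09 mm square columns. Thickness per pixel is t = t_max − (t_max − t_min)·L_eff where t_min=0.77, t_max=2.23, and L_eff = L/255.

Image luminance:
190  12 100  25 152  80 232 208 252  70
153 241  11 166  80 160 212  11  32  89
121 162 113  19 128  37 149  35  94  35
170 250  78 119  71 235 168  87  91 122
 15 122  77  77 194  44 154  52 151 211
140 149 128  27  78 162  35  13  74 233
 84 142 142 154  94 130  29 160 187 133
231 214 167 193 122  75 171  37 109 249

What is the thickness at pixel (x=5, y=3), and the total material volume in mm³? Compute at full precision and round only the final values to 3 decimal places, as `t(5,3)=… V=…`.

t(5,3)=0.885 V=145.844

span = t_max - t_min = 2.23 - 0.77 = 1.460
L(5,3) = 235, L_eff = 235/255 = 0.921569
t(5,3) = 2.23 - 1.460·0.921569 = 0.885
Σt over all 8·10 pixels = 1565113/12750 ≈ 122.7539608
V = pitch²·Σt = 1.09²·1565113/12750 = 145.844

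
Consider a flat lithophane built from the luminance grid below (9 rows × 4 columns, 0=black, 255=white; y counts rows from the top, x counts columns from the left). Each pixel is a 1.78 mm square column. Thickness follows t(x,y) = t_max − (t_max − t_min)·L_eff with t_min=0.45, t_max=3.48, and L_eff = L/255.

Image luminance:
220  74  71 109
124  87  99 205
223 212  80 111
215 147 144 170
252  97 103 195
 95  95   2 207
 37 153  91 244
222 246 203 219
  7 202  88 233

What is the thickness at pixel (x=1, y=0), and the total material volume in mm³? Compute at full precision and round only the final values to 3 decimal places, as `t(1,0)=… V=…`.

t(1,0)=2.601 V=198.080

span = t_max - t_min = 3.48 - 0.45 = 3.030
L(1,0) = 74, L_eff = 74/255 = 0.290196
t(1,0) = 3.48 - 3.030·0.290196 = 2.601
Σt over all 9·4 pixels = 265699/4250 ≈ 62.5174118
V = pitch²·Σt = 1.78²·265699/4250 = 198.080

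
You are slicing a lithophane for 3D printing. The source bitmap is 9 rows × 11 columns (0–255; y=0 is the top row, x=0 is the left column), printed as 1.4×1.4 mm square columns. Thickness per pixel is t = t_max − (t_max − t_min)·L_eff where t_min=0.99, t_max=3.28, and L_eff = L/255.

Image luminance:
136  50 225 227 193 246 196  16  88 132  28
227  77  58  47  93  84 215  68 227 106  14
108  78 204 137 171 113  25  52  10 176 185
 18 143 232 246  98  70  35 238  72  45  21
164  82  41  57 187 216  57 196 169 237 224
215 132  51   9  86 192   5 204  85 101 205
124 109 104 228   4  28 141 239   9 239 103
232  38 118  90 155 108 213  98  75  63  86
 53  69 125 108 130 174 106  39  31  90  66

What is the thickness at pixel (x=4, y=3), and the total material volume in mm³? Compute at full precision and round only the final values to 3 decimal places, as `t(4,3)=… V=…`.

t(4,3)=2.400 V=429.809

span = t_max - t_min = 3.28 - 0.99 = 2.290
L(4,3) = 98, L_eff = 98/255 = 0.384314
t(4,3) = 3.28 - 2.290·0.384314 = 2.400
Σt over all 9·11 pixels = 55919/255 ≈ 219.2901961
V = pitch²·Σt = 1.4²·55919/255 = 429.809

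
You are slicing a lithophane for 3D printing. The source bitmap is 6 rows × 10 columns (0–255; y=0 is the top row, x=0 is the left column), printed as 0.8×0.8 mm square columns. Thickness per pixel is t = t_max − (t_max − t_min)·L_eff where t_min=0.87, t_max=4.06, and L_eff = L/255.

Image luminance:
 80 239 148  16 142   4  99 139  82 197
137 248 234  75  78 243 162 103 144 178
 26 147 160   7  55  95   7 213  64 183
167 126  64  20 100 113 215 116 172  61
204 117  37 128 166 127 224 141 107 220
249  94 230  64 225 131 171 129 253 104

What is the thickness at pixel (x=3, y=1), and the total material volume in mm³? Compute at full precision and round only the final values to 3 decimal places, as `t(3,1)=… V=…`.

span = t_max - t_min = 4.06 - 0.87 = 3.190
L(3,1) = 75, L_eff = 75/255 = 0.294118
t(3,1) = 4.06 - 3.190·0.294118 = 3.122
Σt over all 6·10 pixels = 61103/425 ≈ 143.7717647
V = pitch²·Σt = 0.8²·61103/425 = 92.014

t(3,1)=3.122 V=92.014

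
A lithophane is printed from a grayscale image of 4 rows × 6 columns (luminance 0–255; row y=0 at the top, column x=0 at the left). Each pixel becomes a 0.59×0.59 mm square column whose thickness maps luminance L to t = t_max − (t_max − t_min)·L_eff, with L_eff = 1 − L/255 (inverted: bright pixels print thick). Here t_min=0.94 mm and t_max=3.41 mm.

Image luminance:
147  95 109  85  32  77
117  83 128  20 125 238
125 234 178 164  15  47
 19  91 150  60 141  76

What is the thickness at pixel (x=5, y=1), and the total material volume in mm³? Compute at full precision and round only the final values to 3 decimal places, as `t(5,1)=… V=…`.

t(5,1)=3.245 V=16.471

span = t_max - t_min = 3.41 - 0.94 = 2.470
L(5,1) = 238, L_eff = 1 - 238/255 = 0.066667 (inverted)
t(5,1) = 3.41 - 2.470·0.066667 = 3.245
Σt over all 4·6 pixels = 100551/2125 ≈ 47.3181176
V = pitch²·Σt = 0.59²·100551/2125 = 16.471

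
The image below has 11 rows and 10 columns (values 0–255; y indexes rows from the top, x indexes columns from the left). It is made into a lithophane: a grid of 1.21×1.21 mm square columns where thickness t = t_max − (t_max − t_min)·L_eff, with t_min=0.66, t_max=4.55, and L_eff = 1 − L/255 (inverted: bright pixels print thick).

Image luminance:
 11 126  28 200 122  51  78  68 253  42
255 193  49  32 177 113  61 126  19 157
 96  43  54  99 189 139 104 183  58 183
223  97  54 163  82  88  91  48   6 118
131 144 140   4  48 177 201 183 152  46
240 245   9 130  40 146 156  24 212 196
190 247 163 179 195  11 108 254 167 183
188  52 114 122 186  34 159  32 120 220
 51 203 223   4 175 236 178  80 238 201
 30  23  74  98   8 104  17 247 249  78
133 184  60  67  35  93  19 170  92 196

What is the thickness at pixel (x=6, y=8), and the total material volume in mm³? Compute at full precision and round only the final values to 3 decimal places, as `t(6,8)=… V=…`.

span = t_max - t_min = 4.55 - 0.66 = 3.890
L(6,8) = 178, L_eff = 1 - 178/255 = 0.301961 (inverted)
t(6,8) = 4.55 - 3.890·0.301961 = 3.375
Σt over all 11·10 pixels = 7061177/25500 ≈ 276.9089020
V = pitch²·Σt = 1.21²·7061177/25500 = 405.422

t(6,8)=3.375 V=405.422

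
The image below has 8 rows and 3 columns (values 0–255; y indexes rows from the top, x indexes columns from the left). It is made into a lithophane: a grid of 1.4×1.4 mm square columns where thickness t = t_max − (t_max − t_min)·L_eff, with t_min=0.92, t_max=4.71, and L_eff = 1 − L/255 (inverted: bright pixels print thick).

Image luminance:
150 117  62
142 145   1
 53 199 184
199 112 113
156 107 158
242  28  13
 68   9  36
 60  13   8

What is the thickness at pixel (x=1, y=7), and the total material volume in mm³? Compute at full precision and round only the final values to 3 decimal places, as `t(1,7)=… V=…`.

span = t_max - t_min = 4.71 - 0.92 = 3.790
L(1,7) = 13, L_eff = 1 - 13/255 = 0.949020 (inverted)
t(1,7) = 4.71 - 3.790·0.949020 = 1.113
Σt over all 8·3 pixels = 292633/5100 ≈ 57.3790196
V = pitch²·Σt = 1.4²·292633/5100 = 112.463

t(1,7)=1.113 V=112.463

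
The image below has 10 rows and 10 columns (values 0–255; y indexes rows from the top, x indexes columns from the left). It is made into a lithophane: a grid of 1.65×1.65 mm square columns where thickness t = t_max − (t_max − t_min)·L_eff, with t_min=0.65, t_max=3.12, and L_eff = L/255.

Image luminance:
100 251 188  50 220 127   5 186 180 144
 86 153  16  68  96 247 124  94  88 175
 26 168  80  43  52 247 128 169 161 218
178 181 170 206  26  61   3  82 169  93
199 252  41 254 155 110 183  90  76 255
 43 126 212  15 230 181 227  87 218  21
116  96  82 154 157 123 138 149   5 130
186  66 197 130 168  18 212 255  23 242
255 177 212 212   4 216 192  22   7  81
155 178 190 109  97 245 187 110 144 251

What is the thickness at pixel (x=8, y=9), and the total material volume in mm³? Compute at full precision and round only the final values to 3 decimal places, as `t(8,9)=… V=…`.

t(8,9)=1.725 V=487.480

span = t_max - t_min = 3.12 - 0.65 = 2.470
L(8,9) = 144, L_eff = 144/255 = 0.564706
t(8,9) = 3.12 - 2.470·0.564706 = 1.725
Σt over all 10·10 pixels = 60879/340 ≈ 179.0558824
V = pitch²·Σt = 1.65²·60879/340 = 487.480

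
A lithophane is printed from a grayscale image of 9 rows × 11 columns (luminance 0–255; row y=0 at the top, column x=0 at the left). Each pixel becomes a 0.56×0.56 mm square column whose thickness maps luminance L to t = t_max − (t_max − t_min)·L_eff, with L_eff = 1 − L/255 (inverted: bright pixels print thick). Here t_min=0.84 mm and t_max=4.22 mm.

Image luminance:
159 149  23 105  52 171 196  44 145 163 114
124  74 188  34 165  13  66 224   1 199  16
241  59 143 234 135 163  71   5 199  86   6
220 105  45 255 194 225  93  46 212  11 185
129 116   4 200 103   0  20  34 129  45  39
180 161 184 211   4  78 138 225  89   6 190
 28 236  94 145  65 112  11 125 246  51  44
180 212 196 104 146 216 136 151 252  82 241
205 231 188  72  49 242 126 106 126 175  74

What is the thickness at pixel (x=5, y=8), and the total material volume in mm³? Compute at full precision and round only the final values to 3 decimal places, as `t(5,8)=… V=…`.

t(5,8)=4.048 V=77.248

span = t_max - t_min = 4.22 - 0.84 = 3.380
L(5,8) = 242, L_eff = 1 - 242/255 = 0.050980 (inverted)
t(5,8) = 4.22 - 3.380·0.050980 = 4.048
Σt over all 9·11 pixels = 314068/1275 ≈ 246.3278431
V = pitch²·Σt = 0.56²·314068/1275 = 77.248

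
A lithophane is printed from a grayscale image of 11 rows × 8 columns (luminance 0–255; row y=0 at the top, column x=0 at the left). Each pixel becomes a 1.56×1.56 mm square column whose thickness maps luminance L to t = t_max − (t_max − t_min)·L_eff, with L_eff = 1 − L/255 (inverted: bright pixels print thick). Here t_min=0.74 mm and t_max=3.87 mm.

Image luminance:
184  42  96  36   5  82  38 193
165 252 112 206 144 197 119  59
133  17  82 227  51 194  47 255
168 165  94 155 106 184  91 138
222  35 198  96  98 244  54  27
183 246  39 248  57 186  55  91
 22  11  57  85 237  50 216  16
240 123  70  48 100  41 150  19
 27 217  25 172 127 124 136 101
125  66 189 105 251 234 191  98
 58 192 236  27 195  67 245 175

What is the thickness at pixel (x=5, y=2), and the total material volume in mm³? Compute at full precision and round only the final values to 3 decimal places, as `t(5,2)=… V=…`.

t(5,2)=3.121 V=486.582

span = t_max - t_min = 3.87 - 0.74 = 3.130
L(5,2) = 194, L_eff = 1 - 194/255 = 0.239216 (inverted)
t(5,2) = 3.87 - 3.130·0.239216 = 3.121
Σt over all 11·8 pixels = 1274638/6375 ≈ 199.9432157
V = pitch²·Σt = 1.56²·1274638/6375 = 486.582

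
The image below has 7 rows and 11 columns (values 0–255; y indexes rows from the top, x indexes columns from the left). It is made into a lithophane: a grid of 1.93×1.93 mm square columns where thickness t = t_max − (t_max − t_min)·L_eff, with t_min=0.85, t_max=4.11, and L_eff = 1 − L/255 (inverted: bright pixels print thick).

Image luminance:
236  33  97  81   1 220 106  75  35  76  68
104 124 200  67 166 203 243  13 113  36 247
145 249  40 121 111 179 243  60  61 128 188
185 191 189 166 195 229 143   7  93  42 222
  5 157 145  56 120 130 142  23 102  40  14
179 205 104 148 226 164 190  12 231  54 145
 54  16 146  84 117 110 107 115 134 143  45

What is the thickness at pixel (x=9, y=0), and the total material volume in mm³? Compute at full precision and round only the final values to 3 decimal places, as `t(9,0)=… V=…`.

t(9,0)=1.822 V=691.140

span = t_max - t_min = 4.11 - 0.85 = 3.260
L(9,0) = 76, L_eff = 1 - 76/255 = 0.701961 (inverted)
t(9,0) = 4.11 - 3.260·0.701961 = 1.822
Σt over all 7·11 pixels = 4731419/25500 ≈ 185.5458431
V = pitch²·Σt = 1.93²·4731419/25500 = 691.140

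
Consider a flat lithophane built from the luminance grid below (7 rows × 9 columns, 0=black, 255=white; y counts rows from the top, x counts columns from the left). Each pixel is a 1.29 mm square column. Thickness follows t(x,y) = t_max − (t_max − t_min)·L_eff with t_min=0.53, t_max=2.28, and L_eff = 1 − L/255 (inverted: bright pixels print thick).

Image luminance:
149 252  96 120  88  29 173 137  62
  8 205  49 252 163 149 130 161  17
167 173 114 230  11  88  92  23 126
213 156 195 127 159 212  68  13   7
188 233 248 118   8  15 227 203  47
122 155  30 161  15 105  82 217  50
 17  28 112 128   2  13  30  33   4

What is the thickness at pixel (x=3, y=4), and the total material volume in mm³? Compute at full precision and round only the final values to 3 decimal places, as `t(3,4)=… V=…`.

span = t_max - t_min = 2.28 - 0.53 = 1.750
L(3,4) = 118, L_eff = 1 - 118/255 = 0.537255 (inverted)
t(3,4) = 2.28 - 1.750·0.537255 = 1.340
Σt over all 7·9 pixels = 34622/425 ≈ 81.4635294
V = pitch²·Σt = 1.29²·34622/425 = 135.563

t(3,4)=1.340 V=135.563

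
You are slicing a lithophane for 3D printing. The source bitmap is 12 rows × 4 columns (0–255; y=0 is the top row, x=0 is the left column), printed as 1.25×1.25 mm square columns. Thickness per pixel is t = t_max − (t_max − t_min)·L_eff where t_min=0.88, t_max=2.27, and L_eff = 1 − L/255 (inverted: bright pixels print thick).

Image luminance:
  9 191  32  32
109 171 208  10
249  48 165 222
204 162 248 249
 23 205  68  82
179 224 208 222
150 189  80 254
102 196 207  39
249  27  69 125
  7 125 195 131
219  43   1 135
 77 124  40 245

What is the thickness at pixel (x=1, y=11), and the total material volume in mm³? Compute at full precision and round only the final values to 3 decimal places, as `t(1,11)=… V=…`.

t(1,11)=1.556 V=121.779

span = t_max - t_min = 2.27 - 0.88 = 1.390
L(1,11) = 124, L_eff = 1 - 124/255 = 0.513725 (inverted)
t(1,11) = 2.27 - 1.390·0.513725 = 1.556
Σt over all 12·4 pixels = 662477/8500 ≈ 77.9384706
V = pitch²·Σt = 1.25²·662477/8500 = 121.779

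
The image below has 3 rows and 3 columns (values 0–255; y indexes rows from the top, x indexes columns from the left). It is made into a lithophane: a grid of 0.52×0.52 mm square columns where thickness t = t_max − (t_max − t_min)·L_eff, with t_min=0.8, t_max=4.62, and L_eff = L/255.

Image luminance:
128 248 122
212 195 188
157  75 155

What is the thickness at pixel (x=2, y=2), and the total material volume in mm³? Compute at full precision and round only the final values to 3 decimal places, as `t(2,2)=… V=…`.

span = t_max - t_min = 4.62 - 0.8 = 3.820
L(2,2) = 155, L_eff = 155/255 = 0.607843
t(2,2) = 4.62 - 3.820·0.607843 = 2.298
Σt over all 3·3 pixels = 49493/2550 ≈ 19.4090196
V = pitch²·Σt = 0.52²·49493/2550 = 5.248

t(2,2)=2.298 V=5.248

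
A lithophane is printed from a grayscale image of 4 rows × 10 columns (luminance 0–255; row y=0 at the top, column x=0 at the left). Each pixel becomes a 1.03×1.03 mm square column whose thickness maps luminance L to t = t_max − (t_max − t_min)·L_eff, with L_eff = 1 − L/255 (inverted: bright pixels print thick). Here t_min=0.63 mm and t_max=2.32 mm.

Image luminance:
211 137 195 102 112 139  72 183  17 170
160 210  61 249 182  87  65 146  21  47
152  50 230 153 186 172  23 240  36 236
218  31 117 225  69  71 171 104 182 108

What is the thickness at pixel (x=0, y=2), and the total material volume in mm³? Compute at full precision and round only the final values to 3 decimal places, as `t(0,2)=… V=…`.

t(0,2)=1.637 V=64.281

span = t_max - t_min = 2.32 - 0.63 = 1.690
L(0,2) = 152, L_eff = 1 - 152/255 = 0.403922 (inverted)
t(0,2) = 2.32 - 1.690·0.403922 = 1.637
Σt over all 4·10 pixels = 25751/425 ≈ 60.5905882
V = pitch²·Σt = 1.03²·25751/425 = 64.281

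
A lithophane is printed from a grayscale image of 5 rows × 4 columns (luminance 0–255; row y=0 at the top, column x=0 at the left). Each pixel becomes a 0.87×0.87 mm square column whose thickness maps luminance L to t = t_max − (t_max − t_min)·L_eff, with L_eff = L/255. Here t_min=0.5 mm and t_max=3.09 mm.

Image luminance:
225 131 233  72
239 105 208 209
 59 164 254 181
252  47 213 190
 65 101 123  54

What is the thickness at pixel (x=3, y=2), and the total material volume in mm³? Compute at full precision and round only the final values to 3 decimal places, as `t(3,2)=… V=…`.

t(3,2)=1.252 V=22.752

span = t_max - t_min = 3.09 - 0.5 = 2.590
L(3,2) = 181, L_eff = 181/255 = 0.709804
t(3,2) = 3.09 - 2.590·0.709804 = 1.252
Σt over all 5·4 pixels = 30661/1020 ≈ 30.0598039
V = pitch²·Σt = 0.87²·30661/1020 = 22.752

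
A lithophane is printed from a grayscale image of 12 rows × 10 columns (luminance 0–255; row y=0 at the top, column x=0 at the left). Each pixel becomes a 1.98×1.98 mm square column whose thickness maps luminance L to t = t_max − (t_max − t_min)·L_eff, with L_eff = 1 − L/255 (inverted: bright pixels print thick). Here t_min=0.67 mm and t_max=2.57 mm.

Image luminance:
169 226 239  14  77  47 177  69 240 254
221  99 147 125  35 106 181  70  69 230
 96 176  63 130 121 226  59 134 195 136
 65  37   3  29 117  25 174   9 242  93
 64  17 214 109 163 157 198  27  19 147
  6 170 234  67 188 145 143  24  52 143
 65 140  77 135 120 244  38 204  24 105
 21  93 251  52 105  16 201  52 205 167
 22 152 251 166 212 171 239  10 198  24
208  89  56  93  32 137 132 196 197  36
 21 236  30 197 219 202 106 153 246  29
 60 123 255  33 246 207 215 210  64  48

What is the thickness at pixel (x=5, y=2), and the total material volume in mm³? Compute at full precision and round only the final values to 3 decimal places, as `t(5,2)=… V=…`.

t(5,2)=2.354 V=754.765

span = t_max - t_min = 2.57 - 0.67 = 1.900
L(5,2) = 226, L_eff = 1 - 226/255 = 0.113725 (inverted)
t(5,2) = 2.57 - 1.900·0.113725 = 2.354
Σt over all 12·10 pixels = 81822/425 ≈ 192.5223529
V = pitch²·Σt = 1.98²·81822/425 = 754.765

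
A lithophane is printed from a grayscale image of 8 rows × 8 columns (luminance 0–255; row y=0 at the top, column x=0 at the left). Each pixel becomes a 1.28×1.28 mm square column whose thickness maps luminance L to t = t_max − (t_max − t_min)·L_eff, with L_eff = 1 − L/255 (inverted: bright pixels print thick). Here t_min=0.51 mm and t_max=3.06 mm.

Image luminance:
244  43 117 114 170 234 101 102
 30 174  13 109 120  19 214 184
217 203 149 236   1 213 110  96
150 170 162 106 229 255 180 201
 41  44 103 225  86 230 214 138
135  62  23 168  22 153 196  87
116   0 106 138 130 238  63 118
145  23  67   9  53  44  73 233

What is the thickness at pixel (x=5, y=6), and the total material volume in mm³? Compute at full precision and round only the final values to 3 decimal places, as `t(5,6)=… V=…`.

t(5,6)=2.890 V=186.991

span = t_max - t_min = 3.06 - 0.51 = 2.550
L(5,6) = 238, L_eff = 1 - 238/255 = 0.066667 (inverted)
t(5,6) = 3.06 - 2.550·0.066667 = 2.890
Σt over all 8·8 pixels = 114.13
V = pitch²·Σt = 1.28²·114.13 = 186.991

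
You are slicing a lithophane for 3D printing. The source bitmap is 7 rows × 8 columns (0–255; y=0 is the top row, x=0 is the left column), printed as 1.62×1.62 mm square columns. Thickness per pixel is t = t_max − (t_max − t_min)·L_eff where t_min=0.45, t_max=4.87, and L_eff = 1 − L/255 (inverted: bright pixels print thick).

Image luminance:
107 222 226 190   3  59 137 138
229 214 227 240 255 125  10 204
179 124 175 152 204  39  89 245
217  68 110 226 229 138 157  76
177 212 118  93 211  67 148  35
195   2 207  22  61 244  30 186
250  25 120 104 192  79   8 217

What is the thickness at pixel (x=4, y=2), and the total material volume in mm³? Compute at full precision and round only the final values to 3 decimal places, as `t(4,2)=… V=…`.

span = t_max - t_min = 4.87 - 0.45 = 4.420
L(4,2) = 204, L_eff = 1 - 204/255 = 0.200000 (inverted)
t(4,2) = 4.87 - 4.420·0.200000 = 3.986
Σt over all 7·8 pixels = 123121/750 ≈ 164.1613333
V = pitch²·Σt = 1.62²·123121/750 = 430.825

t(4,2)=3.986 V=430.825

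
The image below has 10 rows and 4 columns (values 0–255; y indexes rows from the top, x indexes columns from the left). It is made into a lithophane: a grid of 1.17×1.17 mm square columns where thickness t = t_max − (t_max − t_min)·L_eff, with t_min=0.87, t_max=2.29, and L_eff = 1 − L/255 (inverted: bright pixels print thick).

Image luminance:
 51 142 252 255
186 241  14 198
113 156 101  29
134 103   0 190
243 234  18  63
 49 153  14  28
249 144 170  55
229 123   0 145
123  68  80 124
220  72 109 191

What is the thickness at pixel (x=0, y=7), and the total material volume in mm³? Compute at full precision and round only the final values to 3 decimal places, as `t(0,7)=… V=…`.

t(0,7)=2.145 V=86.278

span = t_max - t_min = 2.29 - 0.87 = 1.420
L(0,7) = 229, L_eff = 1 - 229/255 = 0.101961 (inverted)
t(0,7) = 2.29 - 1.420·0.101961 = 2.145
Σt over all 10·4 pixels = 803599/12750 ≈ 63.0273725
V = pitch²·Σt = 1.17²·803599/12750 = 86.278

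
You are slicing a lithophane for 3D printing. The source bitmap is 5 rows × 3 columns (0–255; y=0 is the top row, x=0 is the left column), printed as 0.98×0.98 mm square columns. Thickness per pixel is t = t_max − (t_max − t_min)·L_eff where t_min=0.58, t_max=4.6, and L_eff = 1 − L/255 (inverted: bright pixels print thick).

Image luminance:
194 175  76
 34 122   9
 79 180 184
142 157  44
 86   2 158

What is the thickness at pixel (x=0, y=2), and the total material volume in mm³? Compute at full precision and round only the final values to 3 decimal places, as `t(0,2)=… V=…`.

t(0,2)=1.825 V=33.216

span = t_max - t_min = 4.6 - 0.58 = 4.020
L(0,2) = 79, L_eff = 1 - 79/255 = 0.690196 (inverted)
t(0,2) = 4.6 - 4.020·0.690196 = 1.825
Σt over all 5·3 pixels = 146989/4250 ≈ 34.5856471
V = pitch²·Σt = 0.98²·146989/4250 = 33.216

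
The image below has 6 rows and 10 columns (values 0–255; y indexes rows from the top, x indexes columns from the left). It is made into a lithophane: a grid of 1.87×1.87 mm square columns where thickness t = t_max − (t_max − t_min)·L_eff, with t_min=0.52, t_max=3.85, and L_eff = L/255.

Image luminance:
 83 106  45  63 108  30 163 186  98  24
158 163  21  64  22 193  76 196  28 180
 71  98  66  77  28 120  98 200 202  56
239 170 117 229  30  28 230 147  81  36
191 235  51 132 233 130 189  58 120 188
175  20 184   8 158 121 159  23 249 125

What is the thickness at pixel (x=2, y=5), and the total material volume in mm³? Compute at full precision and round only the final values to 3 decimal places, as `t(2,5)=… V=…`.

t(2,5)=1.447 V=484.519

span = t_max - t_min = 3.85 - 0.52 = 3.330
L(2,5) = 184, L_eff = 184/255 = 0.721569
t(2,5) = 3.85 - 3.330·0.721569 = 1.447
Σt over all 6·10 pixels = 1177731/8500 ≈ 138.5565882
V = pitch²·Σt = 1.87²·1177731/8500 = 484.519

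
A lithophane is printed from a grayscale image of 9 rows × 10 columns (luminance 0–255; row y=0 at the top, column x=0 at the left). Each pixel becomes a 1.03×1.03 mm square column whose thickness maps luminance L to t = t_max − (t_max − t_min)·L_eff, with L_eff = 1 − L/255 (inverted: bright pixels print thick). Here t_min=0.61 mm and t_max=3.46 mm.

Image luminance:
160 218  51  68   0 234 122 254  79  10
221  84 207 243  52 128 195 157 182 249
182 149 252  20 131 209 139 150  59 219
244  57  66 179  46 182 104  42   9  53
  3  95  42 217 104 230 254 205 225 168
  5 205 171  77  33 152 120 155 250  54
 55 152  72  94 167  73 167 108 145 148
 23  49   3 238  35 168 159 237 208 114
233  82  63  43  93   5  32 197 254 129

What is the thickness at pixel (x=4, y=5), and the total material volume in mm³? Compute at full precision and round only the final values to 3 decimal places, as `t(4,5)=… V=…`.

t(4,5)=0.979 V=197.173

span = t_max - t_min = 3.46 - 0.61 = 2.850
L(4,5) = 33, L_eff = 1 - 33/255 = 0.870588 (inverted)
t(4,5) = 3.46 - 2.850·0.870588 = 0.979
Σt over all 9·10 pixels = 315953/1700 ≈ 185.8547059
V = pitch²·Σt = 1.03²·315953/1700 = 197.173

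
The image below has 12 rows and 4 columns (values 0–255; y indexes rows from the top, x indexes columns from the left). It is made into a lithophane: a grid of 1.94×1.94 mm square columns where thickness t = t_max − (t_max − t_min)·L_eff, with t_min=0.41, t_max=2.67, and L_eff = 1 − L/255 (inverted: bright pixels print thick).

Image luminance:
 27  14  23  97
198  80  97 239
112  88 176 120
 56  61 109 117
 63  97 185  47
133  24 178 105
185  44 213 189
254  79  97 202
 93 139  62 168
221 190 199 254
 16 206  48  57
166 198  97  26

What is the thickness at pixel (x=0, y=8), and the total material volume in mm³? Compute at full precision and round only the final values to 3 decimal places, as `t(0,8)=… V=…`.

t(0,8)=1.234 V=269.166

span = t_max - t_min = 2.67 - 0.41 = 2.260
L(0,8) = 93, L_eff = 1 - 93/255 = 0.635294 (inverted)
t(0,8) = 2.67 - 2.260·0.635294 = 1.234
Σt over all 12·4 pixels = 911857/12750 ≈ 71.5181961
V = pitch²·Σt = 1.94²·911857/12750 = 269.166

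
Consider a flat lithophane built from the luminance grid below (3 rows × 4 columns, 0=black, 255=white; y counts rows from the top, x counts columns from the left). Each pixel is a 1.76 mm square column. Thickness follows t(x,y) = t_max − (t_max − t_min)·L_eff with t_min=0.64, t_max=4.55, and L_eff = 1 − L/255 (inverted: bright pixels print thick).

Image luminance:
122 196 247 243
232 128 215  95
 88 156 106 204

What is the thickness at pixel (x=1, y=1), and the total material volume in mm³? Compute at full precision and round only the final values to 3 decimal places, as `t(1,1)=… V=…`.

t(1,1)=2.603 V=120.303

span = t_max - t_min = 4.55 - 0.64 = 3.910
L(1,1) = 128, L_eff = 1 - 128/255 = 0.498039 (inverted)
t(1,1) = 4.55 - 3.910·0.498039 = 2.603
Σt over all 3·4 pixels = 14564/375 ≈ 38.8373333
V = pitch²·Σt = 1.76²·14564/375 = 120.303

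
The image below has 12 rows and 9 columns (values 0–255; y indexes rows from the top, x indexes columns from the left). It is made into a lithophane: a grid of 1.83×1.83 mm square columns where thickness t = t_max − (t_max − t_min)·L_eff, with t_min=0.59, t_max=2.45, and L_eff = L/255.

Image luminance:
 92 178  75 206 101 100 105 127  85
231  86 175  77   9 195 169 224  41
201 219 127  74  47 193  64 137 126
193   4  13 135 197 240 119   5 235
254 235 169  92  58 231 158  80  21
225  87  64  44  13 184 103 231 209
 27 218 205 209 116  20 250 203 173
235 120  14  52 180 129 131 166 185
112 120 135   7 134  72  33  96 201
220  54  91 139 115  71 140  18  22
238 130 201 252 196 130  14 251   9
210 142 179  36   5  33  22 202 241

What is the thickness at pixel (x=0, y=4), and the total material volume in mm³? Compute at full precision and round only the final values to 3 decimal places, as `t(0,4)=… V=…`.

t(0,4)=0.597 V=544.943

span = t_max - t_min = 2.45 - 0.59 = 1.860
L(0,4) = 254, L_eff = 254/255 = 0.996078
t(0,4) = 2.45 - 1.860·0.996078 = 0.597
Σt over all 12·9 pixels = 691573/4250 ≈ 162.7230588
V = pitch²·Σt = 1.83²·691573/4250 = 544.943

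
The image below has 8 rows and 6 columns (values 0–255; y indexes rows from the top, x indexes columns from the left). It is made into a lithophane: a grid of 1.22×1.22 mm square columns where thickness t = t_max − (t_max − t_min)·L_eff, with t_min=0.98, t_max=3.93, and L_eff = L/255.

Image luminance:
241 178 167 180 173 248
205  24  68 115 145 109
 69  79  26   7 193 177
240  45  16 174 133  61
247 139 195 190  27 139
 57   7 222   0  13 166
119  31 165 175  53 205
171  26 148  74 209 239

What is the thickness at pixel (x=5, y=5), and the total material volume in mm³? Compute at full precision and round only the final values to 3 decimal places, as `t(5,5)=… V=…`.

t(5,5)=2.010 V=175.910

span = t_max - t_min = 3.93 - 0.98 = 2.950
L(5,5) = 166, L_eff = 166/255 = 0.650980
t(5,5) = 3.93 - 2.950·0.650980 = 2.010
Σt over all 8·6 pixels = 100459/850 ≈ 118.1870588
V = pitch²·Σt = 1.22²·100459/850 = 175.910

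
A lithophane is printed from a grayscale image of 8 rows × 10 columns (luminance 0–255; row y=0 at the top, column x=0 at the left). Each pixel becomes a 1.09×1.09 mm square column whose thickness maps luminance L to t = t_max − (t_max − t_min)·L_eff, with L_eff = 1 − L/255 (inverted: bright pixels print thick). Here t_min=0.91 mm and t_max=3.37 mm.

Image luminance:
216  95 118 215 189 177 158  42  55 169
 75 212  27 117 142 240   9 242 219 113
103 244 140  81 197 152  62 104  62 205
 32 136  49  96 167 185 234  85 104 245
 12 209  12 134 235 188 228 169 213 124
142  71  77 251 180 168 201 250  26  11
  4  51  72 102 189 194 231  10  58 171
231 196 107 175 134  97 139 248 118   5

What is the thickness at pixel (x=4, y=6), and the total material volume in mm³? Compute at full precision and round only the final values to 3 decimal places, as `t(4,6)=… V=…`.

t(4,6)=2.733 V=211.953

span = t_max - t_min = 3.37 - 0.91 = 2.460
L(4,6) = 189, L_eff = 1 - 189/255 = 0.258824 (inverted)
t(4,6) = 3.37 - 2.460·0.258824 = 2.733
Σt over all 8·10 pixels = 379093/2125 ≈ 178.3967059
V = pitch²·Σt = 1.09²·379093/2125 = 211.953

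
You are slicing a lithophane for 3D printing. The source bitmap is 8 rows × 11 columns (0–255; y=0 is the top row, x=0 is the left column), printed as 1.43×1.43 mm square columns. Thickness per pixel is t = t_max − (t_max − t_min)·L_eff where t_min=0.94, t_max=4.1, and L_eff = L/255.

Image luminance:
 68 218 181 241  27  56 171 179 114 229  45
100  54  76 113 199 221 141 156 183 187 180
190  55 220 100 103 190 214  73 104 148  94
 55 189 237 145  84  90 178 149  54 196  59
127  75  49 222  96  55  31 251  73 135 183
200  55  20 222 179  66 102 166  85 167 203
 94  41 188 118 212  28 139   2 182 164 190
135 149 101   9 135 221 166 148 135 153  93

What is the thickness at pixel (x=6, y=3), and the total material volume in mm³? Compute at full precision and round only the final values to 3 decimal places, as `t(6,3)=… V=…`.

t(6,3)=1.894 V=443.062

span = t_max - t_min = 4.1 - 0.94 = 3.160
L(6,3) = 178, L_eff = 178/255 = 0.698039
t(6,3) = 4.1 - 3.160·0.698039 = 1.894
Σt over all 8·11 pixels = 460417/2125 ≈ 216.6668235
V = pitch²·Σt = 1.43²·460417/2125 = 443.062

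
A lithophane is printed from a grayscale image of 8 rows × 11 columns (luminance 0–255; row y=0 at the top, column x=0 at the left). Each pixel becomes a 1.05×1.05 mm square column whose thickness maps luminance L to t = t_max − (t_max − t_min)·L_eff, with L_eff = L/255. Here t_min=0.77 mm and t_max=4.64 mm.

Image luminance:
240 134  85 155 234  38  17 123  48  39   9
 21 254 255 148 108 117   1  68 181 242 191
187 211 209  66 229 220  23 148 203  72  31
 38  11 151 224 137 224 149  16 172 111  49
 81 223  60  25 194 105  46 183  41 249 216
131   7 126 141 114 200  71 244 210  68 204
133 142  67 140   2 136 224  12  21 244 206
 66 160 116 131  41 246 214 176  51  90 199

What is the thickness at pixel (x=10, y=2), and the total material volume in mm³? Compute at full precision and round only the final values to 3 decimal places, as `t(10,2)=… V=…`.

t(10,2)=4.170 V=260.348

span = t_max - t_min = 4.64 - 0.77 = 3.870
L(10,2) = 31, L_eff = 31/255 = 0.121569
t(10,2) = 4.64 - 3.870·0.121569 = 4.170
Σt over all 8·11 pixels = 401443/1700 ≈ 236.1429412
V = pitch²·Σt = 1.05²·401443/1700 = 260.348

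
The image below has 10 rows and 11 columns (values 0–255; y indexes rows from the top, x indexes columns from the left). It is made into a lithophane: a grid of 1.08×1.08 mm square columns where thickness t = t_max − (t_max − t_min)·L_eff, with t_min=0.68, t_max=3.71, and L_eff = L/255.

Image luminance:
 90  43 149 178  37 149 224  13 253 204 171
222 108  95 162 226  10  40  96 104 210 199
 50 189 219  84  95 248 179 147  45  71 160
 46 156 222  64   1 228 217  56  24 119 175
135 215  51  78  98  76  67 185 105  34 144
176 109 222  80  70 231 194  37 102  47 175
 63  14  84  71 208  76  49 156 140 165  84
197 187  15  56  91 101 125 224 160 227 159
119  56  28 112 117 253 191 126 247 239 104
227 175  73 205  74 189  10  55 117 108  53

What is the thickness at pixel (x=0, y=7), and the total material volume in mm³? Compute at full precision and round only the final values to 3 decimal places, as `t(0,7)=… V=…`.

t(0,7)=1.369 V=282.819

span = t_max - t_min = 3.71 - 0.68 = 3.030
L(0,7) = 197, L_eff = 197/255 = 0.772549
t(0,7) = 3.71 - 3.030·0.772549 = 1.369
Σt over all 10·11 pixels = 2061011/8500 ≈ 242.4718824
V = pitch²·Σt = 1.08²·2061011/8500 = 282.819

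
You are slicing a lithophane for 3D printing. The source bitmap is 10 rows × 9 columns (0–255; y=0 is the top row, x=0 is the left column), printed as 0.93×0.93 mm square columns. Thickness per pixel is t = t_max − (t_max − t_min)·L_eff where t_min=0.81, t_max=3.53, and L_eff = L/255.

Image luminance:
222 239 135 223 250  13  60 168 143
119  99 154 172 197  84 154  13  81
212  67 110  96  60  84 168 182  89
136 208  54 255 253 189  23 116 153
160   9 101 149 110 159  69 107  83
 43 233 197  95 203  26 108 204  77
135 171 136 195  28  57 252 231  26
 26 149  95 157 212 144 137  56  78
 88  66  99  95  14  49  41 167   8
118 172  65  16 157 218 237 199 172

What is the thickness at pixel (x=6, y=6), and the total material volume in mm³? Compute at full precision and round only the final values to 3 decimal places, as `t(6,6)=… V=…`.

span = t_max - t_min = 3.53 - 0.81 = 2.720
L(6,6) = 252, L_eff = 252/255 = 0.988235
t(6,6) = 3.53 - 2.720·0.988235 = 0.842
Σt over all 10·9 pixels = 29447/150 ≈ 196.3133333
V = pitch²·Σt = 0.93²·29447/150 = 169.791

t(6,6)=0.842 V=169.791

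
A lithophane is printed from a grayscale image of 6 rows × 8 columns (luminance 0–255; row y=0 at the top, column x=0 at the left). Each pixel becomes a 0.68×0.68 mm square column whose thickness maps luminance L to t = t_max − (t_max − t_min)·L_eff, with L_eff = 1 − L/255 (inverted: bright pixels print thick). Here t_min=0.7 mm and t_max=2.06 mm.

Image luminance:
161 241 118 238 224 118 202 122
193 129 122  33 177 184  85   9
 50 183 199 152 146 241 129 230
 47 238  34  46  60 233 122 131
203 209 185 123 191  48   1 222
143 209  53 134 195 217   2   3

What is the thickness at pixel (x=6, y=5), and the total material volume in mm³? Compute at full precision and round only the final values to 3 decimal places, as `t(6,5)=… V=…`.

span = t_max - t_min = 2.06 - 0.7 = 1.360
L(6,5) = 2, L_eff = 1 - 2/255 = 0.992157 (inverted)
t(6,5) = 2.06 - 1.360·0.992157 = 0.711
Σt over all 6·8 pixels = 69.52
V = pitch²·Σt = 0.68²·69.52 = 32.146

t(6,5)=0.711 V=32.146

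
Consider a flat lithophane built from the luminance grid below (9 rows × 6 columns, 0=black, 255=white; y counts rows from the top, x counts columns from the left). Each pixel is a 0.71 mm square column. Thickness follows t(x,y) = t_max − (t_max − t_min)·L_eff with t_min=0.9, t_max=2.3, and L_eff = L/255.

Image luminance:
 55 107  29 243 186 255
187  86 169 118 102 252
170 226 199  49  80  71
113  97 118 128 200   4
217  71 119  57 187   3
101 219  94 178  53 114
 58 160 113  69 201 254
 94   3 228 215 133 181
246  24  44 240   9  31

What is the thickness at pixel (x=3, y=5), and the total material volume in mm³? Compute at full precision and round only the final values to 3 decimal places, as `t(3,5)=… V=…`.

span = t_max - t_min = 2.3 - 0.9 = 1.400
L(3,5) = 178, L_eff = 178/255 = 0.698039
t(3,5) = 2.3 - 1.400·0.698039 = 1.323
Σt over all 9·6 pixels = 7309/85 ≈ 85.9882353
V = pitch²·Σt = 0.71²·7309/85 = 43.347

t(3,5)=1.323 V=43.347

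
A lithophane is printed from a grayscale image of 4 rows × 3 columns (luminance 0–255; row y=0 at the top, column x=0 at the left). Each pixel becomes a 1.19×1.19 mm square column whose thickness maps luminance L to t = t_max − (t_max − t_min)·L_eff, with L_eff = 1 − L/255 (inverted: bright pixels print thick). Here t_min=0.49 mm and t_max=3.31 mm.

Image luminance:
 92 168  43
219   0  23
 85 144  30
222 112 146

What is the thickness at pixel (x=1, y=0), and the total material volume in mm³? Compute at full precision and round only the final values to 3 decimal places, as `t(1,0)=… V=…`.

span = t_max - t_min = 3.31 - 0.49 = 2.820
L(1,0) = 168, L_eff = 1 - 168/255 = 0.341176 (inverted)
t(1,0) = 3.31 - 2.820·0.341176 = 2.348
Σt over all 4·3 pixels = 42669/2125 ≈ 20.0795294
V = pitch²·Σt = 1.19²·42669/2125 = 28.435

t(1,0)=2.348 V=28.435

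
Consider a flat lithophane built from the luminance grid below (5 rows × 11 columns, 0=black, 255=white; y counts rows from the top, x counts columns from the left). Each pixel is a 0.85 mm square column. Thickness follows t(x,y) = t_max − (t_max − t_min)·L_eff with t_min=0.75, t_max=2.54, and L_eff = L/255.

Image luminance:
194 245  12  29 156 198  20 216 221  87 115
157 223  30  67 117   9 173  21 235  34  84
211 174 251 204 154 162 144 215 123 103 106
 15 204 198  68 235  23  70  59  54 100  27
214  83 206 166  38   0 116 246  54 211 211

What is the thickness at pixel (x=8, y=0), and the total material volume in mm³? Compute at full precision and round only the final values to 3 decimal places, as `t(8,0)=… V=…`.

span = t_max - t_min = 2.54 - 0.75 = 1.790
L(8,0) = 221, L_eff = 221/255 = 0.866667
t(8,0) = 2.54 - 1.790·0.866667 = 0.989
Σt over all 5·11 pixels = 1146799/12750 ≈ 89.9450196
V = pitch²·Σt = 0.85²·1146799/12750 = 64.985

t(8,0)=0.989 V=64.985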